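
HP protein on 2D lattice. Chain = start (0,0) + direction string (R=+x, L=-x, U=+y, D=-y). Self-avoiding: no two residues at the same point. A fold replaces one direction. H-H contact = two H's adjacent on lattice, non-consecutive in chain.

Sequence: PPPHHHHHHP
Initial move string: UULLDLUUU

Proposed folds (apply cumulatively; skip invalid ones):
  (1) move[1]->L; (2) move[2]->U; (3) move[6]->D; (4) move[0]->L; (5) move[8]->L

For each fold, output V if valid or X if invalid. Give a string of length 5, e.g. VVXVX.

Answer: VVXVV

Derivation:
Initial: UULLDLUUU -> [(0, 0), (0, 1), (0, 2), (-1, 2), (-2, 2), (-2, 1), (-3, 1), (-3, 2), (-3, 3), (-3, 4)]
Fold 1: move[1]->L => ULLLDLUUU VALID
Fold 2: move[2]->U => ULULDLUUU VALID
Fold 3: move[6]->D => ULULDLDUU INVALID (collision), skipped
Fold 4: move[0]->L => LLULDLUUU VALID
Fold 5: move[8]->L => LLULDLUUL VALID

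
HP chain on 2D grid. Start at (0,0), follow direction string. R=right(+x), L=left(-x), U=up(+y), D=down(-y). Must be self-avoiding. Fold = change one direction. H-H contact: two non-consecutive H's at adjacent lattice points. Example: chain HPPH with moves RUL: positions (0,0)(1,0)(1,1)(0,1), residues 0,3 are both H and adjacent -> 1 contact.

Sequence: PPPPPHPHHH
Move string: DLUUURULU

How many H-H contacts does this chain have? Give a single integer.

Positions: [(0, 0), (0, -1), (-1, -1), (-1, 0), (-1, 1), (-1, 2), (0, 2), (0, 3), (-1, 3), (-1, 4)]
H-H contact: residue 5 @(-1,2) - residue 8 @(-1, 3)

Answer: 1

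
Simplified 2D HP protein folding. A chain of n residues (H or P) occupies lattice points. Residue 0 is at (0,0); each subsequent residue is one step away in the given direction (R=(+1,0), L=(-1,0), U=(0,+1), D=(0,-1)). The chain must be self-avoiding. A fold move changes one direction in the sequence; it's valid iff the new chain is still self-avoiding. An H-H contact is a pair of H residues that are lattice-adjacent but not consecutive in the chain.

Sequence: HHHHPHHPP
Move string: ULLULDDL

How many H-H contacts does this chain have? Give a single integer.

Answer: 1

Derivation:
Positions: [(0, 0), (0, 1), (-1, 1), (-2, 1), (-2, 2), (-3, 2), (-3, 1), (-3, 0), (-4, 0)]
H-H contact: residue 3 @(-2,1) - residue 6 @(-3, 1)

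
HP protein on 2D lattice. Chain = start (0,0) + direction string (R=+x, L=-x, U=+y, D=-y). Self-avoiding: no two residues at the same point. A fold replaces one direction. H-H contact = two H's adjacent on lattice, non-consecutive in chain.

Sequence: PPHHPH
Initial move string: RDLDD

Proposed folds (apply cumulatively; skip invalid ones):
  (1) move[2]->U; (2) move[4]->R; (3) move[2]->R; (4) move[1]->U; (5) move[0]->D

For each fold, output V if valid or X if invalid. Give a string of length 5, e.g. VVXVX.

Answer: XVVVX

Derivation:
Initial: RDLDD -> [(0, 0), (1, 0), (1, -1), (0, -1), (0, -2), (0, -3)]
Fold 1: move[2]->U => RDUDD INVALID (collision), skipped
Fold 2: move[4]->R => RDLDR VALID
Fold 3: move[2]->R => RDRDR VALID
Fold 4: move[1]->U => RURDR VALID
Fold 5: move[0]->D => DURDR INVALID (collision), skipped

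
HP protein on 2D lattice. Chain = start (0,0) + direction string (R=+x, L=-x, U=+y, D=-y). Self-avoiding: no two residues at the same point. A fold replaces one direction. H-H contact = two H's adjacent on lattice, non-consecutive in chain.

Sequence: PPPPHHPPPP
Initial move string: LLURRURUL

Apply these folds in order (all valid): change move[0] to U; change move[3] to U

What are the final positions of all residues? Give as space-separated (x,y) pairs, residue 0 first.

Initial moves: LLURRURUL
Fold: move[0]->U => ULURRURUL (positions: [(0, 0), (0, 1), (-1, 1), (-1, 2), (0, 2), (1, 2), (1, 3), (2, 3), (2, 4), (1, 4)])
Fold: move[3]->U => ULUURURUL (positions: [(0, 0), (0, 1), (-1, 1), (-1, 2), (-1, 3), (0, 3), (0, 4), (1, 4), (1, 5), (0, 5)])

Answer: (0,0) (0,1) (-1,1) (-1,2) (-1,3) (0,3) (0,4) (1,4) (1,5) (0,5)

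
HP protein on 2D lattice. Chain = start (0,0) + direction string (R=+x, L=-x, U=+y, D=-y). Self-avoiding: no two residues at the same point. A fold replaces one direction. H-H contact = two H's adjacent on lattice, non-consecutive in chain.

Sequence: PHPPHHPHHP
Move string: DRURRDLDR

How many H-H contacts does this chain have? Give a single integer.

Answer: 1

Derivation:
Positions: [(0, 0), (0, -1), (1, -1), (1, 0), (2, 0), (3, 0), (3, -1), (2, -1), (2, -2), (3, -2)]
H-H contact: residue 4 @(2,0) - residue 7 @(2, -1)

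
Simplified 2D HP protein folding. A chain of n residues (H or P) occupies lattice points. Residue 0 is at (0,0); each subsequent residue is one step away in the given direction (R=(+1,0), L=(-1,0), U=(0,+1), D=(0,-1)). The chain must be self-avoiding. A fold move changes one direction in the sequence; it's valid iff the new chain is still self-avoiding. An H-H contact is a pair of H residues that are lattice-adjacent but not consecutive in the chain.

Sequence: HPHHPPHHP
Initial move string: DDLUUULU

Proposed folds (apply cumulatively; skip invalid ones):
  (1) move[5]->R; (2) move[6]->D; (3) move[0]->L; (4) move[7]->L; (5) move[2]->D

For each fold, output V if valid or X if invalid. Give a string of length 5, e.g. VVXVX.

Initial: DDLUUULU -> [(0, 0), (0, -1), (0, -2), (-1, -2), (-1, -1), (-1, 0), (-1, 1), (-2, 1), (-2, 2)]
Fold 1: move[5]->R => DDLUURLU INVALID (collision), skipped
Fold 2: move[6]->D => DDLUUUDU INVALID (collision), skipped
Fold 3: move[0]->L => LDLUUULU VALID
Fold 4: move[7]->L => LDLUUULL VALID
Fold 5: move[2]->D => LDDUUULL INVALID (collision), skipped

Answer: XXVVX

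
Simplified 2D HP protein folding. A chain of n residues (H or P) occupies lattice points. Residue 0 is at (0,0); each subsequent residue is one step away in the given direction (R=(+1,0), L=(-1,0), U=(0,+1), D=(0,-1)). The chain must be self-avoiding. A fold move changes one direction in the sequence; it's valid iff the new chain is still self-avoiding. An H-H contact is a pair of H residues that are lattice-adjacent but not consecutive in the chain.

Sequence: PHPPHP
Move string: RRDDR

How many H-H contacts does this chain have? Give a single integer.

Positions: [(0, 0), (1, 0), (2, 0), (2, -1), (2, -2), (3, -2)]
No H-H contacts found.

Answer: 0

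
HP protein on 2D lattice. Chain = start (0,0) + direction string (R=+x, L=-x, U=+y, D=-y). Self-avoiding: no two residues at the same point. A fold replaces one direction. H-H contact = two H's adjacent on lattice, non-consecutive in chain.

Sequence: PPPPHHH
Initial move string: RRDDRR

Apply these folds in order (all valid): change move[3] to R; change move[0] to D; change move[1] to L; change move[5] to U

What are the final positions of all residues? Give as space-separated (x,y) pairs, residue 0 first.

Initial moves: RRDDRR
Fold: move[3]->R => RRDRRR (positions: [(0, 0), (1, 0), (2, 0), (2, -1), (3, -1), (4, -1), (5, -1)])
Fold: move[0]->D => DRDRRR (positions: [(0, 0), (0, -1), (1, -1), (1, -2), (2, -2), (3, -2), (4, -2)])
Fold: move[1]->L => DLDRRR (positions: [(0, 0), (0, -1), (-1, -1), (-1, -2), (0, -2), (1, -2), (2, -2)])
Fold: move[5]->U => DLDRRU (positions: [(0, 0), (0, -1), (-1, -1), (-1, -2), (0, -2), (1, -2), (1, -1)])

Answer: (0,0) (0,-1) (-1,-1) (-1,-2) (0,-2) (1,-2) (1,-1)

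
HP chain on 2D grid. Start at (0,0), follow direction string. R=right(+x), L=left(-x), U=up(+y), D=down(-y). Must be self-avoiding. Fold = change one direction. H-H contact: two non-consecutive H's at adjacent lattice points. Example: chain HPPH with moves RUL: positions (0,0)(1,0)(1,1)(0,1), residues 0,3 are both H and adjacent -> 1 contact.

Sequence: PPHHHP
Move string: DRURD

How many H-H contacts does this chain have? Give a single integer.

Answer: 0

Derivation:
Positions: [(0, 0), (0, -1), (1, -1), (1, 0), (2, 0), (2, -1)]
No H-H contacts found.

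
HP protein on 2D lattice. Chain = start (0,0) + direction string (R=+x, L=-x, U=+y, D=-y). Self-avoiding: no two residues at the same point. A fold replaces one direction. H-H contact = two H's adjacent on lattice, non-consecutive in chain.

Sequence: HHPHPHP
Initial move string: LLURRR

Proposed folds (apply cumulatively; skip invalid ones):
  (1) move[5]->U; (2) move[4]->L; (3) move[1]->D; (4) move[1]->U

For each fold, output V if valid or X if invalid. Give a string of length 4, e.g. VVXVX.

Initial: LLURRR -> [(0, 0), (-1, 0), (-2, 0), (-2, 1), (-1, 1), (0, 1), (1, 1)]
Fold 1: move[5]->U => LLURRU VALID
Fold 2: move[4]->L => LLURLU INVALID (collision), skipped
Fold 3: move[1]->D => LDURRU INVALID (collision), skipped
Fold 4: move[1]->U => LUURRU VALID

Answer: VXXV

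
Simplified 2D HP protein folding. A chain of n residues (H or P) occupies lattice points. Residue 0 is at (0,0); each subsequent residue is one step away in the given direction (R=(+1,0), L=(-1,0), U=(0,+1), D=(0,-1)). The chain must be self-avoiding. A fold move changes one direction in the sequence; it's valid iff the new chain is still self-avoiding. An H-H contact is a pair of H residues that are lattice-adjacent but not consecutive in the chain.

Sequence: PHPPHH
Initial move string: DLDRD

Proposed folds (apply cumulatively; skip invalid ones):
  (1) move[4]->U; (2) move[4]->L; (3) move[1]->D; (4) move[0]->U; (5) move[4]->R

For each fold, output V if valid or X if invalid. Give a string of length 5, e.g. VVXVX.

Initial: DLDRD -> [(0, 0), (0, -1), (-1, -1), (-1, -2), (0, -2), (0, -3)]
Fold 1: move[4]->U => DLDRU INVALID (collision), skipped
Fold 2: move[4]->L => DLDRL INVALID (collision), skipped
Fold 3: move[1]->D => DDDRD VALID
Fold 4: move[0]->U => UDDRD INVALID (collision), skipped
Fold 5: move[4]->R => DDDRR VALID

Answer: XXVXV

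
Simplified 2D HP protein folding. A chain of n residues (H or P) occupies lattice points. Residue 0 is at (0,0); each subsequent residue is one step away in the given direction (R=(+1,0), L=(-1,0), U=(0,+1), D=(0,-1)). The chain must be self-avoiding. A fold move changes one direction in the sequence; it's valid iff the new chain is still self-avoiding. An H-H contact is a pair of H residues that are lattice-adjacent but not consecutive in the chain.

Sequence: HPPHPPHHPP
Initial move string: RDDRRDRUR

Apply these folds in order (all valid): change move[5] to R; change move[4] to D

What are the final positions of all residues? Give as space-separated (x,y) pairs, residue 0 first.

Answer: (0,0) (1,0) (1,-1) (1,-2) (2,-2) (2,-3) (3,-3) (4,-3) (4,-2) (5,-2)

Derivation:
Initial moves: RDDRRDRUR
Fold: move[5]->R => RDDRRRRUR (positions: [(0, 0), (1, 0), (1, -1), (1, -2), (2, -2), (3, -2), (4, -2), (5, -2), (5, -1), (6, -1)])
Fold: move[4]->D => RDDRDRRUR (positions: [(0, 0), (1, 0), (1, -1), (1, -2), (2, -2), (2, -3), (3, -3), (4, -3), (4, -2), (5, -2)])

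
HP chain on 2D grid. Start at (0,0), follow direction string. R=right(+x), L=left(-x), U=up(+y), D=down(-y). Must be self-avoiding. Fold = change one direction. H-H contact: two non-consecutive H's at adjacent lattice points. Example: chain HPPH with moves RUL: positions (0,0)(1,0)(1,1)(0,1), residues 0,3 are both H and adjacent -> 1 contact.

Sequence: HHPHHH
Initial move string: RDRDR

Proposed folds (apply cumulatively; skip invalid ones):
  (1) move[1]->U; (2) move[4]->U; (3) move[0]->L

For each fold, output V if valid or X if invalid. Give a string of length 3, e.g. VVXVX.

Answer: VXX

Derivation:
Initial: RDRDR -> [(0, 0), (1, 0), (1, -1), (2, -1), (2, -2), (3, -2)]
Fold 1: move[1]->U => RURDR VALID
Fold 2: move[4]->U => RURDU INVALID (collision), skipped
Fold 3: move[0]->L => LURDR INVALID (collision), skipped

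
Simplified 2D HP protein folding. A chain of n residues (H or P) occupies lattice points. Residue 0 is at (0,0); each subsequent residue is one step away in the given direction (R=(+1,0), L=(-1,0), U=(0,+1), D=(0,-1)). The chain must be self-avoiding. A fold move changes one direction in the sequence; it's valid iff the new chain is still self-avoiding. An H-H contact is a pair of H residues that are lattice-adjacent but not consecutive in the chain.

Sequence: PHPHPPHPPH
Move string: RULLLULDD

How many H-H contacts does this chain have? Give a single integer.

Positions: [(0, 0), (1, 0), (1, 1), (0, 1), (-1, 1), (-2, 1), (-2, 2), (-3, 2), (-3, 1), (-3, 0)]
No H-H contacts found.

Answer: 0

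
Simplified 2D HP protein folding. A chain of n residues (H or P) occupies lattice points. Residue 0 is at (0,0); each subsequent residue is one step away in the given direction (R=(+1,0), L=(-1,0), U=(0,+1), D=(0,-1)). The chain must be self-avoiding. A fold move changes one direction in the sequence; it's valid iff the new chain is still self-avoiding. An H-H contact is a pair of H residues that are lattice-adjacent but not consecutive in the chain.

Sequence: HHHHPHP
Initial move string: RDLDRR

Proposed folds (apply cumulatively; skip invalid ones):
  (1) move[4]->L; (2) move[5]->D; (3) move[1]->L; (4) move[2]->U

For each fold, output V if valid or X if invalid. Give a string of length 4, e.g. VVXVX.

Initial: RDLDRR -> [(0, 0), (1, 0), (1, -1), (0, -1), (0, -2), (1, -2), (2, -2)]
Fold 1: move[4]->L => RDLDLR INVALID (collision), skipped
Fold 2: move[5]->D => RDLDRD VALID
Fold 3: move[1]->L => RLLDRD INVALID (collision), skipped
Fold 4: move[2]->U => RDUDRD INVALID (collision), skipped

Answer: XVXX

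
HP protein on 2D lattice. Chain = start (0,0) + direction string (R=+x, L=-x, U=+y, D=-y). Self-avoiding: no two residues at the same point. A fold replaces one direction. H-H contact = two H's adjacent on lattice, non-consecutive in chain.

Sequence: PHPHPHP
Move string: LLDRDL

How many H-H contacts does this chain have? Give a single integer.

Positions: [(0, 0), (-1, 0), (-2, 0), (-2, -1), (-1, -1), (-1, -2), (-2, -2)]
No H-H contacts found.

Answer: 0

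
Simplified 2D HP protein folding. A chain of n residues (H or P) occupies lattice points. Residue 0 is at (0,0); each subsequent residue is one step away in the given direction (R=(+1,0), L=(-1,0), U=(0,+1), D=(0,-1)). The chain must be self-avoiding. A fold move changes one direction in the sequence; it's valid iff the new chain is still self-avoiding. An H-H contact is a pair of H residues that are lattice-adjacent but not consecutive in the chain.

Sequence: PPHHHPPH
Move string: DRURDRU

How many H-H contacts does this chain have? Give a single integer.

Answer: 1

Derivation:
Positions: [(0, 0), (0, -1), (1, -1), (1, 0), (2, 0), (2, -1), (3, -1), (3, 0)]
H-H contact: residue 4 @(2,0) - residue 7 @(3, 0)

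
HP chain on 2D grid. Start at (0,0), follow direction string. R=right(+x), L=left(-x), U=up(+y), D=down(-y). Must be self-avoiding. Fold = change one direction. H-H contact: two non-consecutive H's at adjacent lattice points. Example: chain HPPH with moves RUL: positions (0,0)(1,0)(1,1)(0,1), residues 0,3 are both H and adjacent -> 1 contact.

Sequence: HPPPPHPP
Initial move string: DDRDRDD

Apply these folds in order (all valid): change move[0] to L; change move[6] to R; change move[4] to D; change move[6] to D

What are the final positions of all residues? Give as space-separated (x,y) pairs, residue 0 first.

Answer: (0,0) (-1,0) (-1,-1) (0,-1) (0,-2) (0,-3) (0,-4) (0,-5)

Derivation:
Initial moves: DDRDRDD
Fold: move[0]->L => LDRDRDD (positions: [(0, 0), (-1, 0), (-1, -1), (0, -1), (0, -2), (1, -2), (1, -3), (1, -4)])
Fold: move[6]->R => LDRDRDR (positions: [(0, 0), (-1, 0), (-1, -1), (0, -1), (0, -2), (1, -2), (1, -3), (2, -3)])
Fold: move[4]->D => LDRDDDR (positions: [(0, 0), (-1, 0), (-1, -1), (0, -1), (0, -2), (0, -3), (0, -4), (1, -4)])
Fold: move[6]->D => LDRDDDD (positions: [(0, 0), (-1, 0), (-1, -1), (0, -1), (0, -2), (0, -3), (0, -4), (0, -5)])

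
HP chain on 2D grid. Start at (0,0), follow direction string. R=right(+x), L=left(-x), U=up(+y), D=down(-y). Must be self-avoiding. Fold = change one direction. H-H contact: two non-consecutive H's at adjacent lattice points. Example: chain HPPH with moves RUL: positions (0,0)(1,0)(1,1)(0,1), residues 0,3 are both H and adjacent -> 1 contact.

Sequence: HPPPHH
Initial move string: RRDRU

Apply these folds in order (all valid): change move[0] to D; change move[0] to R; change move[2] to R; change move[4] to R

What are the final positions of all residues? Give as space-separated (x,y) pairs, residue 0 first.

Initial moves: RRDRU
Fold: move[0]->D => DRDRU (positions: [(0, 0), (0, -1), (1, -1), (1, -2), (2, -2), (2, -1)])
Fold: move[0]->R => RRDRU (positions: [(0, 0), (1, 0), (2, 0), (2, -1), (3, -1), (3, 0)])
Fold: move[2]->R => RRRRU (positions: [(0, 0), (1, 0), (2, 0), (3, 0), (4, 0), (4, 1)])
Fold: move[4]->R => RRRRR (positions: [(0, 0), (1, 0), (2, 0), (3, 0), (4, 0), (5, 0)])

Answer: (0,0) (1,0) (2,0) (3,0) (4,0) (5,0)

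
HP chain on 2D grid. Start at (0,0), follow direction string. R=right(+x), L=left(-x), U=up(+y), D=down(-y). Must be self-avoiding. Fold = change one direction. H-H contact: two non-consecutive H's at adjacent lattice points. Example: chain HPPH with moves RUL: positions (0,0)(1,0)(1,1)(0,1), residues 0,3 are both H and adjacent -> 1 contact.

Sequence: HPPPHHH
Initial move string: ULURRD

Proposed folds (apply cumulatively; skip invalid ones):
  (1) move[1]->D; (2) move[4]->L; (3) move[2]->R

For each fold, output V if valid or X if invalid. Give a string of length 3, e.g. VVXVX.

Initial: ULURRD -> [(0, 0), (0, 1), (-1, 1), (-1, 2), (0, 2), (1, 2), (1, 1)]
Fold 1: move[1]->D => UDURRD INVALID (collision), skipped
Fold 2: move[4]->L => ULURLD INVALID (collision), skipped
Fold 3: move[2]->R => ULRRRD INVALID (collision), skipped

Answer: XXX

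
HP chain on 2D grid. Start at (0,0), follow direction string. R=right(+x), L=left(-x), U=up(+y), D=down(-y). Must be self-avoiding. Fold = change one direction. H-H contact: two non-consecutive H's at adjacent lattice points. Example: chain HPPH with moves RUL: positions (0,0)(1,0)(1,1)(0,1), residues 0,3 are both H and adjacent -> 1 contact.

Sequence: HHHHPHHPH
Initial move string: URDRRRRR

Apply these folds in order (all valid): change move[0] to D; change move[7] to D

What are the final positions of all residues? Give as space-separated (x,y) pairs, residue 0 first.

Answer: (0,0) (0,-1) (1,-1) (1,-2) (2,-2) (3,-2) (4,-2) (5,-2) (5,-3)

Derivation:
Initial moves: URDRRRRR
Fold: move[0]->D => DRDRRRRR (positions: [(0, 0), (0, -1), (1, -1), (1, -2), (2, -2), (3, -2), (4, -2), (5, -2), (6, -2)])
Fold: move[7]->D => DRDRRRRD (positions: [(0, 0), (0, -1), (1, -1), (1, -2), (2, -2), (3, -2), (4, -2), (5, -2), (5, -3)])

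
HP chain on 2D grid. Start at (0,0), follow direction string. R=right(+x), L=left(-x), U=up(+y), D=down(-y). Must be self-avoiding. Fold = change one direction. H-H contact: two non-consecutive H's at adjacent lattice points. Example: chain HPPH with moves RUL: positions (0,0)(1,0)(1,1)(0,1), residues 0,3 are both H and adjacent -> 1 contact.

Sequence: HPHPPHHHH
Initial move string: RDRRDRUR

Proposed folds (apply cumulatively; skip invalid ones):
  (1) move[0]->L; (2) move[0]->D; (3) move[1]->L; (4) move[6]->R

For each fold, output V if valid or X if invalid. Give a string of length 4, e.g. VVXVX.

Answer: VVXV

Derivation:
Initial: RDRRDRUR -> [(0, 0), (1, 0), (1, -1), (2, -1), (3, -1), (3, -2), (4, -2), (4, -1), (5, -1)]
Fold 1: move[0]->L => LDRRDRUR VALID
Fold 2: move[0]->D => DDRRDRUR VALID
Fold 3: move[1]->L => DLRRDRUR INVALID (collision), skipped
Fold 4: move[6]->R => DDRRDRRR VALID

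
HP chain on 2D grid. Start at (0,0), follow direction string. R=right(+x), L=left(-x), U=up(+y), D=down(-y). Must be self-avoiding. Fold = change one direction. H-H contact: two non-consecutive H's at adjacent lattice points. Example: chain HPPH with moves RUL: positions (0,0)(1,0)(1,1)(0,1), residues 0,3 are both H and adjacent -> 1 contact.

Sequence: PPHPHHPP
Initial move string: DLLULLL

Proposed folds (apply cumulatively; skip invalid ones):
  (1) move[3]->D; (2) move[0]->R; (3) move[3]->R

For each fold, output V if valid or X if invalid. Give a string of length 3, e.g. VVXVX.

Initial: DLLULLL -> [(0, 0), (0, -1), (-1, -1), (-2, -1), (-2, 0), (-3, 0), (-4, 0), (-5, 0)]
Fold 1: move[3]->D => DLLDLLL VALID
Fold 2: move[0]->R => RLLDLLL INVALID (collision), skipped
Fold 3: move[3]->R => DLLRLLL INVALID (collision), skipped

Answer: VXX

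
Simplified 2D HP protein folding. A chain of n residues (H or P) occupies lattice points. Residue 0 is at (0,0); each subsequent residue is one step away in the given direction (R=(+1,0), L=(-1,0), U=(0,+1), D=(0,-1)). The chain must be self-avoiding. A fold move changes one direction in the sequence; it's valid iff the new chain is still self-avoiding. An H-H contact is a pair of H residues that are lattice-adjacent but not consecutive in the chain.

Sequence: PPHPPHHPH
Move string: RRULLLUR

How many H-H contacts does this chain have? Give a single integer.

Positions: [(0, 0), (1, 0), (2, 0), (2, 1), (1, 1), (0, 1), (-1, 1), (-1, 2), (0, 2)]
H-H contact: residue 5 @(0,1) - residue 8 @(0, 2)

Answer: 1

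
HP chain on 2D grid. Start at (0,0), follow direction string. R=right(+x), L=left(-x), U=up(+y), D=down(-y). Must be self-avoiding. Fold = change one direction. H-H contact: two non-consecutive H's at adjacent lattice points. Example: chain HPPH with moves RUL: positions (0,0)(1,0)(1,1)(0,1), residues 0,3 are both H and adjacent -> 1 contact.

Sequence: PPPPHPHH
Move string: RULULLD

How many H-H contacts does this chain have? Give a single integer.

Answer: 0

Derivation:
Positions: [(0, 0), (1, 0), (1, 1), (0, 1), (0, 2), (-1, 2), (-2, 2), (-2, 1)]
No H-H contacts found.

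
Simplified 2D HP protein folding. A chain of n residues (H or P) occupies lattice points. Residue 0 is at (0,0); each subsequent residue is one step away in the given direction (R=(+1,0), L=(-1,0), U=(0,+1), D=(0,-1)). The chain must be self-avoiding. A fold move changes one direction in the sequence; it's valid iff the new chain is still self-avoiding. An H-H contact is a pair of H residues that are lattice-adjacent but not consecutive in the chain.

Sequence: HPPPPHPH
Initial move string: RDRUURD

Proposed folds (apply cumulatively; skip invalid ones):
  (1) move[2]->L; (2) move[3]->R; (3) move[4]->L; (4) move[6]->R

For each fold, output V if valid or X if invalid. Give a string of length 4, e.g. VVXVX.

Answer: XVXV

Derivation:
Initial: RDRUURD -> [(0, 0), (1, 0), (1, -1), (2, -1), (2, 0), (2, 1), (3, 1), (3, 0)]
Fold 1: move[2]->L => RDLUURD INVALID (collision), skipped
Fold 2: move[3]->R => RDRRURD VALID
Fold 3: move[4]->L => RDRRLRD INVALID (collision), skipped
Fold 4: move[6]->R => RDRRURR VALID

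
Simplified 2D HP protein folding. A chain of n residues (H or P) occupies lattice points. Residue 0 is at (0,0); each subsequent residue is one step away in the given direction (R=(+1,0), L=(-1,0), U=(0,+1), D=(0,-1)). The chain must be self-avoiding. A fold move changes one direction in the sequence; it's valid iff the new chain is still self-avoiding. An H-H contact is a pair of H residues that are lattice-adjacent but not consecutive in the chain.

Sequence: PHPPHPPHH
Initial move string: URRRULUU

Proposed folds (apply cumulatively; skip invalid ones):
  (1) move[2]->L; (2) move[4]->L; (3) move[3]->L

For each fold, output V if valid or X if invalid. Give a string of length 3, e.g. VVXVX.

Answer: XXX

Derivation:
Initial: URRRULUU -> [(0, 0), (0, 1), (1, 1), (2, 1), (3, 1), (3, 2), (2, 2), (2, 3), (2, 4)]
Fold 1: move[2]->L => URLRULUU INVALID (collision), skipped
Fold 2: move[4]->L => URRRLLUU INVALID (collision), skipped
Fold 3: move[3]->L => URRLULUU INVALID (collision), skipped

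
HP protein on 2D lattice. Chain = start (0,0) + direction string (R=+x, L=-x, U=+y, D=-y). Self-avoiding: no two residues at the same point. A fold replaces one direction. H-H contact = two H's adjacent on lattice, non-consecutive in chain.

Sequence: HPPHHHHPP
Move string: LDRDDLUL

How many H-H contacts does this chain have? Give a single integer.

Answer: 1

Derivation:
Positions: [(0, 0), (-1, 0), (-1, -1), (0, -1), (0, -2), (0, -3), (-1, -3), (-1, -2), (-2, -2)]
H-H contact: residue 0 @(0,0) - residue 3 @(0, -1)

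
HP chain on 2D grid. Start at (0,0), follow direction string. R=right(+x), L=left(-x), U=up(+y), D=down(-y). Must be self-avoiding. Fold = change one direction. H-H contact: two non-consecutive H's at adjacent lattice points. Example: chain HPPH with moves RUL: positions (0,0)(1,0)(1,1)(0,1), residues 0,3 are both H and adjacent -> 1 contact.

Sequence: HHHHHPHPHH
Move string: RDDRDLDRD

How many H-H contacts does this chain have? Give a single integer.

Answer: 1

Derivation:
Positions: [(0, 0), (1, 0), (1, -1), (1, -2), (2, -2), (2, -3), (1, -3), (1, -4), (2, -4), (2, -5)]
H-H contact: residue 3 @(1,-2) - residue 6 @(1, -3)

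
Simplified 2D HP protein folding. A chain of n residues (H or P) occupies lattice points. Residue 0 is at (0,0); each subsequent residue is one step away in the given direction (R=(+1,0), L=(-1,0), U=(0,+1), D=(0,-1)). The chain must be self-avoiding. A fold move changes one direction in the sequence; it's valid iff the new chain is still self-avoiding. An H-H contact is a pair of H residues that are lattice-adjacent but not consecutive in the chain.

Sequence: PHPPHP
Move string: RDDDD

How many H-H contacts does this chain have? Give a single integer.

Answer: 0

Derivation:
Positions: [(0, 0), (1, 0), (1, -1), (1, -2), (1, -3), (1, -4)]
No H-H contacts found.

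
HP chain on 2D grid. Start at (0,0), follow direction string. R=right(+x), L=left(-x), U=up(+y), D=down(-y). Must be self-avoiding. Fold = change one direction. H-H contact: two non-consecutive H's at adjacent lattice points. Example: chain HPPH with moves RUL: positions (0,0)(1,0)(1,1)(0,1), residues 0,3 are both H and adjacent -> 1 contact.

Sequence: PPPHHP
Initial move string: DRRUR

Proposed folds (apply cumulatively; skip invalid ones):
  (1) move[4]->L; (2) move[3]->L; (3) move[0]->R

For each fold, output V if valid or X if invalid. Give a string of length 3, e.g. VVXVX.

Answer: VXV

Derivation:
Initial: DRRUR -> [(0, 0), (0, -1), (1, -1), (2, -1), (2, 0), (3, 0)]
Fold 1: move[4]->L => DRRUL VALID
Fold 2: move[3]->L => DRRLL INVALID (collision), skipped
Fold 3: move[0]->R => RRRUL VALID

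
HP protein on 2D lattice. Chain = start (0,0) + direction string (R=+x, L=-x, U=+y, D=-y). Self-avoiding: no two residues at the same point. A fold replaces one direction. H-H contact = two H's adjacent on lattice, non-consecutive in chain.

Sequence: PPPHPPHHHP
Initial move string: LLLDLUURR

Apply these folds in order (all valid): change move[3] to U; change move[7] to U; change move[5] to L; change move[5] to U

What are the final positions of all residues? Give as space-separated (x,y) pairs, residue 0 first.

Answer: (0,0) (-1,0) (-2,0) (-3,0) (-3,1) (-4,1) (-4,2) (-4,3) (-4,4) (-3,4)

Derivation:
Initial moves: LLLDLUURR
Fold: move[3]->U => LLLULUURR (positions: [(0, 0), (-1, 0), (-2, 0), (-3, 0), (-3, 1), (-4, 1), (-4, 2), (-4, 3), (-3, 3), (-2, 3)])
Fold: move[7]->U => LLLULUUUR (positions: [(0, 0), (-1, 0), (-2, 0), (-3, 0), (-3, 1), (-4, 1), (-4, 2), (-4, 3), (-4, 4), (-3, 4)])
Fold: move[5]->L => LLLULLUUR (positions: [(0, 0), (-1, 0), (-2, 0), (-3, 0), (-3, 1), (-4, 1), (-5, 1), (-5, 2), (-5, 3), (-4, 3)])
Fold: move[5]->U => LLLULUUUR (positions: [(0, 0), (-1, 0), (-2, 0), (-3, 0), (-3, 1), (-4, 1), (-4, 2), (-4, 3), (-4, 4), (-3, 4)])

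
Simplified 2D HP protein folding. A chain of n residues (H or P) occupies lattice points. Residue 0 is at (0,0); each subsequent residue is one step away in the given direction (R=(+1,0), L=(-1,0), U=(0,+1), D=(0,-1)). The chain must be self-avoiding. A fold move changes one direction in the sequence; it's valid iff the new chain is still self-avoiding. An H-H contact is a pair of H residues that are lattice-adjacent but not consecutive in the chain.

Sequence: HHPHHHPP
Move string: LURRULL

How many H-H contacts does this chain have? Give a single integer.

Positions: [(0, 0), (-1, 0), (-1, 1), (0, 1), (1, 1), (1, 2), (0, 2), (-1, 2)]
H-H contact: residue 0 @(0,0) - residue 3 @(0, 1)

Answer: 1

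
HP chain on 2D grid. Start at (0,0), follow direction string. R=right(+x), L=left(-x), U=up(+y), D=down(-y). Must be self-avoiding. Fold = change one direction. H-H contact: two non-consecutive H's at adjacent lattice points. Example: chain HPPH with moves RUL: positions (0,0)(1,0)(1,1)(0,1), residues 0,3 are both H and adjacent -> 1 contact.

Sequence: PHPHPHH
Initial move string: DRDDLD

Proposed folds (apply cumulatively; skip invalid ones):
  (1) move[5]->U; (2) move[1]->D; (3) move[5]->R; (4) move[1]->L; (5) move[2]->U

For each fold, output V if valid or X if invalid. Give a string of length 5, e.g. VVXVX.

Answer: VVXVX

Derivation:
Initial: DRDDLD -> [(0, 0), (0, -1), (1, -1), (1, -2), (1, -3), (0, -3), (0, -4)]
Fold 1: move[5]->U => DRDDLU VALID
Fold 2: move[1]->D => DDDDLU VALID
Fold 3: move[5]->R => DDDDLR INVALID (collision), skipped
Fold 4: move[1]->L => DLDDLU VALID
Fold 5: move[2]->U => DLUDLU INVALID (collision), skipped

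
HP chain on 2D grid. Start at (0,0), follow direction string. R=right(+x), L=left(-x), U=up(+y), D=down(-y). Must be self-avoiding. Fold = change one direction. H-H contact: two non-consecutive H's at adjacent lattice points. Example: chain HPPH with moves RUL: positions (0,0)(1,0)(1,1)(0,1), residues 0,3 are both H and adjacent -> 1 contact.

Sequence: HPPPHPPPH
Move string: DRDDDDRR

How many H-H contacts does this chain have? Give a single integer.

Answer: 0

Derivation:
Positions: [(0, 0), (0, -1), (1, -1), (1, -2), (1, -3), (1, -4), (1, -5), (2, -5), (3, -5)]
No H-H contacts found.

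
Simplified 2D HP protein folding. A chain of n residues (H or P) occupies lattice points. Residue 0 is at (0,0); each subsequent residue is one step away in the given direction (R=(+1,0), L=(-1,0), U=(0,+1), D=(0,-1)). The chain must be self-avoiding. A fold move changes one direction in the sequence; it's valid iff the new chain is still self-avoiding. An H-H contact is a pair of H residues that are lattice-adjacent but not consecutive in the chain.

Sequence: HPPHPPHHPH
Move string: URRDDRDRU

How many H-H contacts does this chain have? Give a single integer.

Answer: 1

Derivation:
Positions: [(0, 0), (0, 1), (1, 1), (2, 1), (2, 0), (2, -1), (3, -1), (3, -2), (4, -2), (4, -1)]
H-H contact: residue 6 @(3,-1) - residue 9 @(4, -1)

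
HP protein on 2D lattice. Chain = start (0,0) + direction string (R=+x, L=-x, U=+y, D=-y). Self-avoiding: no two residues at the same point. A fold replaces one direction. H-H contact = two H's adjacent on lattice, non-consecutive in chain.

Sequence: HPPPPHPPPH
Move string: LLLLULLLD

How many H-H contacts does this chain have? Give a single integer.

Answer: 0

Derivation:
Positions: [(0, 0), (-1, 0), (-2, 0), (-3, 0), (-4, 0), (-4, 1), (-5, 1), (-6, 1), (-7, 1), (-7, 0)]
No H-H contacts found.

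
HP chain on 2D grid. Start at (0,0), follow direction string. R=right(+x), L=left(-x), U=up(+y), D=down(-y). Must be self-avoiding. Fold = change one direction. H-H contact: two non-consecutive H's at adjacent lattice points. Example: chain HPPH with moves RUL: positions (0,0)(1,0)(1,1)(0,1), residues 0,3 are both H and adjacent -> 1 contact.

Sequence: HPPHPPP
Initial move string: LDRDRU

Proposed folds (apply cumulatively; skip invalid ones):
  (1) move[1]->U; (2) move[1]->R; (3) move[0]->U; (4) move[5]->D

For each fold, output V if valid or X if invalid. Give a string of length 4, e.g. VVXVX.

Initial: LDRDRU -> [(0, 0), (-1, 0), (-1, -1), (0, -1), (0, -2), (1, -2), (1, -1)]
Fold 1: move[1]->U => LURDRU INVALID (collision), skipped
Fold 2: move[1]->R => LRRDRU INVALID (collision), skipped
Fold 3: move[0]->U => UDRDRU INVALID (collision), skipped
Fold 4: move[5]->D => LDRDRD VALID

Answer: XXXV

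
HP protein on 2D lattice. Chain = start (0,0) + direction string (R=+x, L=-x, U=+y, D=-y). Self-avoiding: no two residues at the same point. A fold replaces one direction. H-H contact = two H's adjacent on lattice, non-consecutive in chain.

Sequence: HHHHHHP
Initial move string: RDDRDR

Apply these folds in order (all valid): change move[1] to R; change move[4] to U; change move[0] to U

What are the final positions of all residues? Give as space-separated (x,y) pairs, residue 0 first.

Answer: (0,0) (0,1) (1,1) (1,0) (2,0) (2,1) (3,1)

Derivation:
Initial moves: RDDRDR
Fold: move[1]->R => RRDRDR (positions: [(0, 0), (1, 0), (2, 0), (2, -1), (3, -1), (3, -2), (4, -2)])
Fold: move[4]->U => RRDRUR (positions: [(0, 0), (1, 0), (2, 0), (2, -1), (3, -1), (3, 0), (4, 0)])
Fold: move[0]->U => URDRUR (positions: [(0, 0), (0, 1), (1, 1), (1, 0), (2, 0), (2, 1), (3, 1)])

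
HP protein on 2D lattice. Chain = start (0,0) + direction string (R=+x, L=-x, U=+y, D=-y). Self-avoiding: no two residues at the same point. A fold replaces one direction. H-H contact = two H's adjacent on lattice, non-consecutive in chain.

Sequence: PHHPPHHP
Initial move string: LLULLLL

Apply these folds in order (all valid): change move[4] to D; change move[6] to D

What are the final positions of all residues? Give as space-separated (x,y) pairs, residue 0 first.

Answer: (0,0) (-1,0) (-2,0) (-2,1) (-3,1) (-3,0) (-4,0) (-4,-1)

Derivation:
Initial moves: LLULLLL
Fold: move[4]->D => LLULDLL (positions: [(0, 0), (-1, 0), (-2, 0), (-2, 1), (-3, 1), (-3, 0), (-4, 0), (-5, 0)])
Fold: move[6]->D => LLULDLD (positions: [(0, 0), (-1, 0), (-2, 0), (-2, 1), (-3, 1), (-3, 0), (-4, 0), (-4, -1)])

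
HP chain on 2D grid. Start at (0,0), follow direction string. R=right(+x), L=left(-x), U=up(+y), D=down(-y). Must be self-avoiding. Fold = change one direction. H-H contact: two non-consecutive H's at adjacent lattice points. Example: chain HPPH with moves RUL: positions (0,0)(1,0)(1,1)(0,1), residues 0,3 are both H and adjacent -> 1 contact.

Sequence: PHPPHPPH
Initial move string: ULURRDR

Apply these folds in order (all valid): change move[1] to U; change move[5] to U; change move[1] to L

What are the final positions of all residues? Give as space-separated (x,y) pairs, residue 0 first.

Answer: (0,0) (0,1) (-1,1) (-1,2) (0,2) (1,2) (1,3) (2,3)

Derivation:
Initial moves: ULURRDR
Fold: move[1]->U => UUURRDR (positions: [(0, 0), (0, 1), (0, 2), (0, 3), (1, 3), (2, 3), (2, 2), (3, 2)])
Fold: move[5]->U => UUURRUR (positions: [(0, 0), (0, 1), (0, 2), (0, 3), (1, 3), (2, 3), (2, 4), (3, 4)])
Fold: move[1]->L => ULURRUR (positions: [(0, 0), (0, 1), (-1, 1), (-1, 2), (0, 2), (1, 2), (1, 3), (2, 3)])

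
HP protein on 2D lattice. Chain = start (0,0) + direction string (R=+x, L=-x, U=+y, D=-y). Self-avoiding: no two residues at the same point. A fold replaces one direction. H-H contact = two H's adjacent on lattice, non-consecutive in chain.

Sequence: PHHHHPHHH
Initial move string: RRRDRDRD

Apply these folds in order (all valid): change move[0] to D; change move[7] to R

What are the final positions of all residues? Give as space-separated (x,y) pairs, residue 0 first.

Answer: (0,0) (0,-1) (1,-1) (2,-1) (2,-2) (3,-2) (3,-3) (4,-3) (5,-3)

Derivation:
Initial moves: RRRDRDRD
Fold: move[0]->D => DRRDRDRD (positions: [(0, 0), (0, -1), (1, -1), (2, -1), (2, -2), (3, -2), (3, -3), (4, -3), (4, -4)])
Fold: move[7]->R => DRRDRDRR (positions: [(0, 0), (0, -1), (1, -1), (2, -1), (2, -2), (3, -2), (3, -3), (4, -3), (5, -3)])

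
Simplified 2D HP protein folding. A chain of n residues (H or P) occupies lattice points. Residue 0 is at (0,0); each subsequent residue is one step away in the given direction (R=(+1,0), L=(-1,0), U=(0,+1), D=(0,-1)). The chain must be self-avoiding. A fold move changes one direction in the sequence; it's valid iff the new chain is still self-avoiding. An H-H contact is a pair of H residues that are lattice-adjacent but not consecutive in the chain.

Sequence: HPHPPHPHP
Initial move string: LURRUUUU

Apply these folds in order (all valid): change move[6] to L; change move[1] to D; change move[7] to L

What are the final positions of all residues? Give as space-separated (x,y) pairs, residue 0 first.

Answer: (0,0) (-1,0) (-1,-1) (0,-1) (1,-1) (1,0) (1,1) (0,1) (-1,1)

Derivation:
Initial moves: LURRUUUU
Fold: move[6]->L => LURRUULU (positions: [(0, 0), (-1, 0), (-1, 1), (0, 1), (1, 1), (1, 2), (1, 3), (0, 3), (0, 4)])
Fold: move[1]->D => LDRRUULU (positions: [(0, 0), (-1, 0), (-1, -1), (0, -1), (1, -1), (1, 0), (1, 1), (0, 1), (0, 2)])
Fold: move[7]->L => LDRRUULL (positions: [(0, 0), (-1, 0), (-1, -1), (0, -1), (1, -1), (1, 0), (1, 1), (0, 1), (-1, 1)])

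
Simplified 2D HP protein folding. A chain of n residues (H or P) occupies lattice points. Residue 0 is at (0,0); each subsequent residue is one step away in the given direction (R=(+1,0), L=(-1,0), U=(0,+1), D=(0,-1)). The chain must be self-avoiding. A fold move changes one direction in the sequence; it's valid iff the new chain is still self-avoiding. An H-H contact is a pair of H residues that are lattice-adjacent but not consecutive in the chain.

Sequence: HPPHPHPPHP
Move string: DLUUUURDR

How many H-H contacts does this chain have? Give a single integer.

Answer: 2

Derivation:
Positions: [(0, 0), (0, -1), (-1, -1), (-1, 0), (-1, 1), (-1, 2), (-1, 3), (0, 3), (0, 2), (1, 2)]
H-H contact: residue 0 @(0,0) - residue 3 @(-1, 0)
H-H contact: residue 5 @(-1,2) - residue 8 @(0, 2)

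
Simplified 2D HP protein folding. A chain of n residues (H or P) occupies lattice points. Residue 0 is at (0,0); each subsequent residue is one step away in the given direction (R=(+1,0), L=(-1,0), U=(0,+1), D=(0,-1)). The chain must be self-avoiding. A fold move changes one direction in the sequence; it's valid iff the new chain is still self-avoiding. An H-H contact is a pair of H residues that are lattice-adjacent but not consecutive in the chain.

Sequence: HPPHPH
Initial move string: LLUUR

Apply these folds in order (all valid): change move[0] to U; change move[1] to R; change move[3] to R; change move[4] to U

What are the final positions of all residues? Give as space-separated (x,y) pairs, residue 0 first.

Answer: (0,0) (0,1) (1,1) (1,2) (2,2) (2,3)

Derivation:
Initial moves: LLUUR
Fold: move[0]->U => ULUUR (positions: [(0, 0), (0, 1), (-1, 1), (-1, 2), (-1, 3), (0, 3)])
Fold: move[1]->R => URUUR (positions: [(0, 0), (0, 1), (1, 1), (1, 2), (1, 3), (2, 3)])
Fold: move[3]->R => URURR (positions: [(0, 0), (0, 1), (1, 1), (1, 2), (2, 2), (3, 2)])
Fold: move[4]->U => URURU (positions: [(0, 0), (0, 1), (1, 1), (1, 2), (2, 2), (2, 3)])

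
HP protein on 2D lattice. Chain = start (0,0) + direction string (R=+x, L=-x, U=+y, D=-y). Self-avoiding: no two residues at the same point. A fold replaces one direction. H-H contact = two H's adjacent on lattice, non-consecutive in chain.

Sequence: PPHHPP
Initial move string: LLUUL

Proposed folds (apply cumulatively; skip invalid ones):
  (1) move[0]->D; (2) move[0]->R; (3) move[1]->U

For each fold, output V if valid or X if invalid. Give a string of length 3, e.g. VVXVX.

Initial: LLUUL -> [(0, 0), (-1, 0), (-2, 0), (-2, 1), (-2, 2), (-3, 2)]
Fold 1: move[0]->D => DLUUL VALID
Fold 2: move[0]->R => RLUUL INVALID (collision), skipped
Fold 3: move[1]->U => DUUUL INVALID (collision), skipped

Answer: VXX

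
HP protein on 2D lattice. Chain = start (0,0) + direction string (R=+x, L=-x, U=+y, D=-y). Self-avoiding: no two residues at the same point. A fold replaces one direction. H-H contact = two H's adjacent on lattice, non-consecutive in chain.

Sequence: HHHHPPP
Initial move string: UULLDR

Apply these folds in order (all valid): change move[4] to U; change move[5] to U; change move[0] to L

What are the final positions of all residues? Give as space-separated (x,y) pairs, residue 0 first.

Initial moves: UULLDR
Fold: move[4]->U => UULLUR (positions: [(0, 0), (0, 1), (0, 2), (-1, 2), (-2, 2), (-2, 3), (-1, 3)])
Fold: move[5]->U => UULLUU (positions: [(0, 0), (0, 1), (0, 2), (-1, 2), (-2, 2), (-2, 3), (-2, 4)])
Fold: move[0]->L => LULLUU (positions: [(0, 0), (-1, 0), (-1, 1), (-2, 1), (-3, 1), (-3, 2), (-3, 3)])

Answer: (0,0) (-1,0) (-1,1) (-2,1) (-3,1) (-3,2) (-3,3)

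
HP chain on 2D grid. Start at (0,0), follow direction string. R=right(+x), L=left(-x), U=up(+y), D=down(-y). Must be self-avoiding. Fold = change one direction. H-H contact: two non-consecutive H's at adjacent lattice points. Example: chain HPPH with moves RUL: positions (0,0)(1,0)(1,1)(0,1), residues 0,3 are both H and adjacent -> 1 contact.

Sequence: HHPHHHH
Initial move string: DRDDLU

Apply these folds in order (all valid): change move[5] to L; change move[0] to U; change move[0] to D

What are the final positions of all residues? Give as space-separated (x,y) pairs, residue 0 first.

Initial moves: DRDDLU
Fold: move[5]->L => DRDDLL (positions: [(0, 0), (0, -1), (1, -1), (1, -2), (1, -3), (0, -3), (-1, -3)])
Fold: move[0]->U => URDDLL (positions: [(0, 0), (0, 1), (1, 1), (1, 0), (1, -1), (0, -1), (-1, -1)])
Fold: move[0]->D => DRDDLL (positions: [(0, 0), (0, -1), (1, -1), (1, -2), (1, -3), (0, -3), (-1, -3)])

Answer: (0,0) (0,-1) (1,-1) (1,-2) (1,-3) (0,-3) (-1,-3)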